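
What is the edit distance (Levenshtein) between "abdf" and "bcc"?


Computing edit distance: "abdf" -> "bcc"
DP table:
           b    c    c
      0    1    2    3
  a   1    1    2    3
  b   2    1    2    3
  d   3    2    2    3
  f   4    3    3    3
Edit distance = dp[4][3] = 3

3


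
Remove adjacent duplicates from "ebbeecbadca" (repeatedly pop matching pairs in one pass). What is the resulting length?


Input: ebbeecbadca
Stack-based adjacent duplicate removal:
  Read 'e': push. Stack: e
  Read 'b': push. Stack: eb
  Read 'b': matches stack top 'b' => pop. Stack: e
  Read 'e': matches stack top 'e' => pop. Stack: (empty)
  Read 'e': push. Stack: e
  Read 'c': push. Stack: ec
  Read 'b': push. Stack: ecb
  Read 'a': push. Stack: ecba
  Read 'd': push. Stack: ecbad
  Read 'c': push. Stack: ecbadc
  Read 'a': push. Stack: ecbadca
Final stack: "ecbadca" (length 7)

7


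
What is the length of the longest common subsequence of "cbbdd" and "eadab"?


LCS of "cbbdd" and "eadab"
DP table:
           e    a    d    a    b
      0    0    0    0    0    0
  c   0    0    0    0    0    0
  b   0    0    0    0    0    1
  b   0    0    0    0    0    1
  d   0    0    0    1    1    1
  d   0    0    0    1    1    1
LCS length = dp[5][5] = 1

1


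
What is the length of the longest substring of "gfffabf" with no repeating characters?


Input: "gfffabf"
Sliding window (track last position of each char):
  Position 0 ('g'): window [0,0] length 1 -- new best
  Position 1 ('f'): window [0,1] length 2 -- new best
  Position 2 ('f'): repeat (last at 1), move window start to 2
  Position 2 ('f'): window [2,2] length 1
  Position 3 ('f'): repeat (last at 2), move window start to 3
  Position 3 ('f'): window [3,3] length 1
  Position 4 ('a'): window [3,4] length 2
  Position 5 ('b'): window [3,5] length 3 -- new best
  Position 6 ('f'): repeat (last at 3), move window start to 4
  Position 6 ('f'): window [4,6] length 3
Longest substring with no repeats: "fab" with length 3

3


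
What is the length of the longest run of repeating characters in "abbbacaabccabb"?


Input: "abbbacaabccabb"
Scanning for longest run:
  Position 1 ('b'): new char, reset run to 1
  Position 2 ('b'): continues run of 'b', length=2
  Position 3 ('b'): continues run of 'b', length=3
  Position 4 ('a'): new char, reset run to 1
  Position 5 ('c'): new char, reset run to 1
  Position 6 ('a'): new char, reset run to 1
  Position 7 ('a'): continues run of 'a', length=2
  Position 8 ('b'): new char, reset run to 1
  Position 9 ('c'): new char, reset run to 1
  Position 10 ('c'): continues run of 'c', length=2
  Position 11 ('a'): new char, reset run to 1
  Position 12 ('b'): new char, reset run to 1
  Position 13 ('b'): continues run of 'b', length=2
Longest run: 'b' with length 3

3


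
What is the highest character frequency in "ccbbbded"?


Input: ccbbbded
Character counts:
  'b': 3
  'c': 2
  'd': 2
  'e': 1
Maximum frequency: 3

3


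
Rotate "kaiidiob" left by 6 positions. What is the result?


Input: "kaiidiob", rotate left by 6
First 6 characters: "kaiidi"
Remaining characters: "ob"
Concatenate remaining + first: "ob" + "kaiidi" = "obkaiidi"

obkaiidi


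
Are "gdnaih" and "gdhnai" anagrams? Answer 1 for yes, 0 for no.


Strings: "gdnaih", "gdhnai"
Sorted first:  adghin
Sorted second: adghin
Sorted forms match => anagrams

1


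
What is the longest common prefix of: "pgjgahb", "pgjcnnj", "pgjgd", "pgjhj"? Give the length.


Words: pgjgahb, pgjcnnj, pgjgd, pgjhj
  Position 0: all 'p' => match
  Position 1: all 'g' => match
  Position 2: all 'j' => match
  Position 3: ('g', 'c', 'g', 'h') => mismatch, stop
LCP = "pgj" (length 3)

3


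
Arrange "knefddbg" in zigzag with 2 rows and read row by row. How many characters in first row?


Zigzag "knefddbg" into 2 rows:
Placing characters:
  'k' => row 0
  'n' => row 1
  'e' => row 0
  'f' => row 1
  'd' => row 0
  'd' => row 1
  'b' => row 0
  'g' => row 1
Rows:
  Row 0: "kedb"
  Row 1: "nfdg"
First row length: 4

4


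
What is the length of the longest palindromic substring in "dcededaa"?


Input: "dcededaa"
Checking substrings for palindromes:
  [2:5] "ede" (len 3) => palindrome
  [3:6] "ded" (len 3) => palindrome
  [6:8] "aa" (len 2) => palindrome
Longest palindromic substring: "ede" with length 3

3


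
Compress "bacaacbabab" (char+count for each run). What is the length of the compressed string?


Input: bacaacbabab
Runs:
  'b' x 1 => "b1"
  'a' x 1 => "a1"
  'c' x 1 => "c1"
  'a' x 2 => "a2"
  'c' x 1 => "c1"
  'b' x 1 => "b1"
  'a' x 1 => "a1"
  'b' x 1 => "b1"
  'a' x 1 => "a1"
  'b' x 1 => "b1"
Compressed: "b1a1c1a2c1b1a1b1a1b1"
Compressed length: 20

20


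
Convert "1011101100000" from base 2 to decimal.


Input: "1011101100000" in base 2
Positional expansion:
  Digit '1' (value 1) x 2^12 = 4096
  Digit '0' (value 0) x 2^11 = 0
  Digit '1' (value 1) x 2^10 = 1024
  Digit '1' (value 1) x 2^9 = 512
  Digit '1' (value 1) x 2^8 = 256
  Digit '0' (value 0) x 2^7 = 0
  Digit '1' (value 1) x 2^6 = 64
  Digit '1' (value 1) x 2^5 = 32
  Digit '0' (value 0) x 2^4 = 0
  Digit '0' (value 0) x 2^3 = 0
  Digit '0' (value 0) x 2^2 = 0
  Digit '0' (value 0) x 2^1 = 0
  Digit '0' (value 0) x 2^0 = 0
Sum = 5984

5984


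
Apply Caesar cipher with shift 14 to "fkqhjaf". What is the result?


Caesar cipher: shift "fkqhjaf" by 14
  'f' (pos 5) + 14 = pos 19 = 't'
  'k' (pos 10) + 14 = pos 24 = 'y'
  'q' (pos 16) + 14 = pos 4 = 'e'
  'h' (pos 7) + 14 = pos 21 = 'v'
  'j' (pos 9) + 14 = pos 23 = 'x'
  'a' (pos 0) + 14 = pos 14 = 'o'
  'f' (pos 5) + 14 = pos 19 = 't'
Result: tyevxot

tyevxot


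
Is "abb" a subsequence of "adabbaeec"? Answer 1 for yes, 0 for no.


Check if "abb" is a subsequence of "adabbaeec"
Greedy scan:
  Position 0 ('a'): matches sub[0] = 'a'
  Position 1 ('d'): no match needed
  Position 2 ('a'): no match needed
  Position 3 ('b'): matches sub[1] = 'b'
  Position 4 ('b'): matches sub[2] = 'b'
  Position 5 ('a'): no match needed
  Position 6 ('e'): no match needed
  Position 7 ('e'): no match needed
  Position 8 ('c'): no match needed
All 3 characters matched => is a subsequence

1


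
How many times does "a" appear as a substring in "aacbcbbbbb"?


Searching for "a" in "aacbcbbbbb"
Scanning each position:
  Position 0: "a" => MATCH
  Position 1: "a" => MATCH
  Position 2: "c" => no
  Position 3: "b" => no
  Position 4: "c" => no
  Position 5: "b" => no
  Position 6: "b" => no
  Position 7: "b" => no
  Position 8: "b" => no
  Position 9: "b" => no
Total occurrences: 2

2


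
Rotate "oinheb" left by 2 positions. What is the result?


Input: "oinheb", rotate left by 2
First 2 characters: "oi"
Remaining characters: "nheb"
Concatenate remaining + first: "nheb" + "oi" = "nheboi"

nheboi


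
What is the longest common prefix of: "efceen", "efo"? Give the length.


Words: efceen, efo
  Position 0: all 'e' => match
  Position 1: all 'f' => match
  Position 2: ('c', 'o') => mismatch, stop
LCP = "ef" (length 2)

2


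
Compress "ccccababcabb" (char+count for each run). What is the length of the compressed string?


Input: ccccababcabb
Runs:
  'c' x 4 => "c4"
  'a' x 1 => "a1"
  'b' x 1 => "b1"
  'a' x 1 => "a1"
  'b' x 1 => "b1"
  'c' x 1 => "c1"
  'a' x 1 => "a1"
  'b' x 2 => "b2"
Compressed: "c4a1b1a1b1c1a1b2"
Compressed length: 16

16


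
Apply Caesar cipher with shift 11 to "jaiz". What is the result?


Caesar cipher: shift "jaiz" by 11
  'j' (pos 9) + 11 = pos 20 = 'u'
  'a' (pos 0) + 11 = pos 11 = 'l'
  'i' (pos 8) + 11 = pos 19 = 't'
  'z' (pos 25) + 11 = pos 10 = 'k'
Result: ultk

ultk


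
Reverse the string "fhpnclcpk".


Input: fhpnclcpk
Reading characters right to left:
  Position 8: 'k'
  Position 7: 'p'
  Position 6: 'c'
  Position 5: 'l'
  Position 4: 'c'
  Position 3: 'n'
  Position 2: 'p'
  Position 1: 'h'
  Position 0: 'f'
Reversed: kpclcnphf

kpclcnphf


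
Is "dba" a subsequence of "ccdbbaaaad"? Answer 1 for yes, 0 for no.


Check if "dba" is a subsequence of "ccdbbaaaad"
Greedy scan:
  Position 0 ('c'): no match needed
  Position 1 ('c'): no match needed
  Position 2 ('d'): matches sub[0] = 'd'
  Position 3 ('b'): matches sub[1] = 'b'
  Position 4 ('b'): no match needed
  Position 5 ('a'): matches sub[2] = 'a'
  Position 6 ('a'): no match needed
  Position 7 ('a'): no match needed
  Position 8 ('a'): no match needed
  Position 9 ('d'): no match needed
All 3 characters matched => is a subsequence

1


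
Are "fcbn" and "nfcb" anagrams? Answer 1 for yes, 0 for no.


Strings: "fcbn", "nfcb"
Sorted first:  bcfn
Sorted second: bcfn
Sorted forms match => anagrams

1


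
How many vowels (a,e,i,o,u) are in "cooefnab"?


Input: cooefnab
Checking each character:
  'c' at position 0: consonant
  'o' at position 1: vowel (running total: 1)
  'o' at position 2: vowel (running total: 2)
  'e' at position 3: vowel (running total: 3)
  'f' at position 4: consonant
  'n' at position 5: consonant
  'a' at position 6: vowel (running total: 4)
  'b' at position 7: consonant
Total vowels: 4

4


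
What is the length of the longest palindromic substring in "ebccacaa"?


Input: "ebccacaa"
Checking substrings for palindromes:
  [3:6] "cac" (len 3) => palindrome
  [4:7] "aca" (len 3) => palindrome
  [2:4] "cc" (len 2) => palindrome
  [6:8] "aa" (len 2) => palindrome
Longest palindromic substring: "cac" with length 3

3


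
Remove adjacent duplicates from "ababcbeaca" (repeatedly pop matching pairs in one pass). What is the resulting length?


Input: ababcbeaca
Stack-based adjacent duplicate removal:
  Read 'a': push. Stack: a
  Read 'b': push. Stack: ab
  Read 'a': push. Stack: aba
  Read 'b': push. Stack: abab
  Read 'c': push. Stack: ababc
  Read 'b': push. Stack: ababcb
  Read 'e': push. Stack: ababcbe
  Read 'a': push. Stack: ababcbea
  Read 'c': push. Stack: ababcbeac
  Read 'a': push. Stack: ababcbeaca
Final stack: "ababcbeaca" (length 10)

10


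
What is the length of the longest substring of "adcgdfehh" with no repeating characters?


Input: "adcgdfehh"
Sliding window (track last position of each char):
  Position 0 ('a'): window [0,0] length 1 -- new best
  Position 1 ('d'): window [0,1] length 2 -- new best
  Position 2 ('c'): window [0,2] length 3 -- new best
  Position 3 ('g'): window [0,3] length 4 -- new best
  Position 4 ('d'): repeat (last at 1), move window start to 2
  Position 4 ('d'): window [2,4] length 3
  Position 5 ('f'): window [2,5] length 4
  Position 6 ('e'): window [2,6] length 5 -- new best
  Position 7 ('h'): window [2,7] length 6 -- new best
  Position 8 ('h'): repeat (last at 7), move window start to 8
  Position 8 ('h'): window [8,8] length 1
Longest substring with no repeats: "cgdfeh" with length 6

6


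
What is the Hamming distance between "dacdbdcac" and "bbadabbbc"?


Comparing "dacdbdcac" and "bbadabbbc" position by position:
  Position 0: 'd' vs 'b' => differ
  Position 1: 'a' vs 'b' => differ
  Position 2: 'c' vs 'a' => differ
  Position 3: 'd' vs 'd' => same
  Position 4: 'b' vs 'a' => differ
  Position 5: 'd' vs 'b' => differ
  Position 6: 'c' vs 'b' => differ
  Position 7: 'a' vs 'b' => differ
  Position 8: 'c' vs 'c' => same
Total differences (Hamming distance): 7

7


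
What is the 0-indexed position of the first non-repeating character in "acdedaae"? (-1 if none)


Input: acdedaae
Character frequencies:
  'a': 3
  'c': 1
  'd': 2
  'e': 2
Scanning left to right for freq == 1:
  Position 0 ('a'): freq=3, skip
  Position 1 ('c'): unique! => answer = 1

1


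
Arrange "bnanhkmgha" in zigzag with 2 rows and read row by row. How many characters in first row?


Zigzag "bnanhkmgha" into 2 rows:
Placing characters:
  'b' => row 0
  'n' => row 1
  'a' => row 0
  'n' => row 1
  'h' => row 0
  'k' => row 1
  'm' => row 0
  'g' => row 1
  'h' => row 0
  'a' => row 1
Rows:
  Row 0: "bahmh"
  Row 1: "nnkga"
First row length: 5

5


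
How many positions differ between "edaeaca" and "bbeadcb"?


Comparing "edaeaca" and "bbeadcb" position by position:
  Position 0: 'e' vs 'b' => DIFFER
  Position 1: 'd' vs 'b' => DIFFER
  Position 2: 'a' vs 'e' => DIFFER
  Position 3: 'e' vs 'a' => DIFFER
  Position 4: 'a' vs 'd' => DIFFER
  Position 5: 'c' vs 'c' => same
  Position 6: 'a' vs 'b' => DIFFER
Positions that differ: 6

6


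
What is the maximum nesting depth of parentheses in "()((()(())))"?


Input: "()((()(())))"
Tracking depth:
  Position 0 '(': depth becomes 1
  Position 1 ')': depth becomes 0
  Position 2 '(': depth becomes 1
  Position 3 '(': depth becomes 2
  Position 4 '(': depth becomes 3
  Position 5 ')': depth becomes 2
  Position 6 '(': depth becomes 3
  Position 7 '(': depth becomes 4
  Position 8 ')': depth becomes 3
  Position 9 ')': depth becomes 2
  Position 10 ')': depth becomes 1
  Position 11 ')': depth becomes 0
Maximum depth reached: 4

4


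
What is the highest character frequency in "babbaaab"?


Input: babbaaab
Character counts:
  'a': 4
  'b': 4
Maximum frequency: 4

4


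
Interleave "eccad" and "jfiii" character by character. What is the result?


Interleaving "eccad" and "jfiii":
  Position 0: 'e' from first, 'j' from second => "ej"
  Position 1: 'c' from first, 'f' from second => "cf"
  Position 2: 'c' from first, 'i' from second => "ci"
  Position 3: 'a' from first, 'i' from second => "ai"
  Position 4: 'd' from first, 'i' from second => "di"
Result: ejcfciaidi

ejcfciaidi


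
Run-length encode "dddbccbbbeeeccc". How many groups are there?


Input: dddbccbbbeeeccc
Scanning for consecutive runs:
  Group 1: 'd' x 3 (positions 0-2)
  Group 2: 'b' x 1 (positions 3-3)
  Group 3: 'c' x 2 (positions 4-5)
  Group 4: 'b' x 3 (positions 6-8)
  Group 5: 'e' x 3 (positions 9-11)
  Group 6: 'c' x 3 (positions 12-14)
Total groups: 6

6


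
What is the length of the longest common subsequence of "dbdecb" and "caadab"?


LCS of "dbdecb" and "caadab"
DP table:
           c    a    a    d    a    b
      0    0    0    0    0    0    0
  d   0    0    0    0    1    1    1
  b   0    0    0    0    1    1    2
  d   0    0    0    0    1    1    2
  e   0    0    0    0    1    1    2
  c   0    1    1    1    1    1    2
  b   0    1    1    1    1    1    2
LCS length = dp[6][6] = 2

2


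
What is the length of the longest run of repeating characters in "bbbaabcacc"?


Input: "bbbaabcacc"
Scanning for longest run:
  Position 1 ('b'): continues run of 'b', length=2
  Position 2 ('b'): continues run of 'b', length=3
  Position 3 ('a'): new char, reset run to 1
  Position 4 ('a'): continues run of 'a', length=2
  Position 5 ('b'): new char, reset run to 1
  Position 6 ('c'): new char, reset run to 1
  Position 7 ('a'): new char, reset run to 1
  Position 8 ('c'): new char, reset run to 1
  Position 9 ('c'): continues run of 'c', length=2
Longest run: 'b' with length 3

3


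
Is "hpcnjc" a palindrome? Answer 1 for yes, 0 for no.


Input: hpcnjc
Reversed: cjncph
  Compare pos 0 ('h') with pos 5 ('c'): MISMATCH
  Compare pos 1 ('p') with pos 4 ('j'): MISMATCH
  Compare pos 2 ('c') with pos 3 ('n'): MISMATCH
Result: not a palindrome

0


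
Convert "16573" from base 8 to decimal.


Input: "16573" in base 8
Positional expansion:
  Digit '1' (value 1) x 8^4 = 4096
  Digit '6' (value 6) x 8^3 = 3072
  Digit '5' (value 5) x 8^2 = 320
  Digit '7' (value 7) x 8^1 = 56
  Digit '3' (value 3) x 8^0 = 3
Sum = 7547

7547


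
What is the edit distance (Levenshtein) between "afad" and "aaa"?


Computing edit distance: "afad" -> "aaa"
DP table:
           a    a    a
      0    1    2    3
  a   1    0    1    2
  f   2    1    1    2
  a   3    2    1    1
  d   4    3    2    2
Edit distance = dp[4][3] = 2

2


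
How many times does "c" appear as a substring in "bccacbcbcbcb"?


Searching for "c" in "bccacbcbcbcb"
Scanning each position:
  Position 0: "b" => no
  Position 1: "c" => MATCH
  Position 2: "c" => MATCH
  Position 3: "a" => no
  Position 4: "c" => MATCH
  Position 5: "b" => no
  Position 6: "c" => MATCH
  Position 7: "b" => no
  Position 8: "c" => MATCH
  Position 9: "b" => no
  Position 10: "c" => MATCH
  Position 11: "b" => no
Total occurrences: 6

6


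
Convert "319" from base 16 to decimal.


Input: "319" in base 16
Positional expansion:
  Digit '3' (value 3) x 16^2 = 768
  Digit '1' (value 1) x 16^1 = 16
  Digit '9' (value 9) x 16^0 = 9
Sum = 793

793


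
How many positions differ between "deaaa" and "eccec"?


Comparing "deaaa" and "eccec" position by position:
  Position 0: 'd' vs 'e' => DIFFER
  Position 1: 'e' vs 'c' => DIFFER
  Position 2: 'a' vs 'c' => DIFFER
  Position 3: 'a' vs 'e' => DIFFER
  Position 4: 'a' vs 'c' => DIFFER
Positions that differ: 5

5


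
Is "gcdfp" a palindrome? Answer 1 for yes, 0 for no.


Input: gcdfp
Reversed: pfdcg
  Compare pos 0 ('g') with pos 4 ('p'): MISMATCH
  Compare pos 1 ('c') with pos 3 ('f'): MISMATCH
Result: not a palindrome

0


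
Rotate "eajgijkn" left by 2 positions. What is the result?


Input: "eajgijkn", rotate left by 2
First 2 characters: "ea"
Remaining characters: "jgijkn"
Concatenate remaining + first: "jgijkn" + "ea" = "jgijknea"

jgijknea


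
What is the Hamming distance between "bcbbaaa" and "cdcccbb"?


Comparing "bcbbaaa" and "cdcccbb" position by position:
  Position 0: 'b' vs 'c' => differ
  Position 1: 'c' vs 'd' => differ
  Position 2: 'b' vs 'c' => differ
  Position 3: 'b' vs 'c' => differ
  Position 4: 'a' vs 'c' => differ
  Position 5: 'a' vs 'b' => differ
  Position 6: 'a' vs 'b' => differ
Total differences (Hamming distance): 7

7


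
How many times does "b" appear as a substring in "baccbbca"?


Searching for "b" in "baccbbca"
Scanning each position:
  Position 0: "b" => MATCH
  Position 1: "a" => no
  Position 2: "c" => no
  Position 3: "c" => no
  Position 4: "b" => MATCH
  Position 5: "b" => MATCH
  Position 6: "c" => no
  Position 7: "a" => no
Total occurrences: 3

3


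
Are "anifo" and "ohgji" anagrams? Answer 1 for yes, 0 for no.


Strings: "anifo", "ohgji"
Sorted first:  afino
Sorted second: ghijo
Differ at position 0: 'a' vs 'g' => not anagrams

0


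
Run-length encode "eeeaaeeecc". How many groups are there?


Input: eeeaaeeecc
Scanning for consecutive runs:
  Group 1: 'e' x 3 (positions 0-2)
  Group 2: 'a' x 2 (positions 3-4)
  Group 3: 'e' x 3 (positions 5-7)
  Group 4: 'c' x 2 (positions 8-9)
Total groups: 4

4


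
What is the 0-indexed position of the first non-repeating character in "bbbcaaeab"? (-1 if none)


Input: bbbcaaeab
Character frequencies:
  'a': 3
  'b': 4
  'c': 1
  'e': 1
Scanning left to right for freq == 1:
  Position 0 ('b'): freq=4, skip
  Position 1 ('b'): freq=4, skip
  Position 2 ('b'): freq=4, skip
  Position 3 ('c'): unique! => answer = 3

3


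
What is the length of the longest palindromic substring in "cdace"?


Input: "cdace"
Checking substrings for palindromes:
  No multi-char palindromic substrings found
Longest palindromic substring: "c" with length 1

1


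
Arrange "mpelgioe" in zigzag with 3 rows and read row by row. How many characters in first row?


Zigzag "mpelgioe" into 3 rows:
Placing characters:
  'm' => row 0
  'p' => row 1
  'e' => row 2
  'l' => row 1
  'g' => row 0
  'i' => row 1
  'o' => row 2
  'e' => row 1
Rows:
  Row 0: "mg"
  Row 1: "plie"
  Row 2: "eo"
First row length: 2

2


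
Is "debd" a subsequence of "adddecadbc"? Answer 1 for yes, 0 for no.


Check if "debd" is a subsequence of "adddecadbc"
Greedy scan:
  Position 0 ('a'): no match needed
  Position 1 ('d'): matches sub[0] = 'd'
  Position 2 ('d'): no match needed
  Position 3 ('d'): no match needed
  Position 4 ('e'): matches sub[1] = 'e'
  Position 5 ('c'): no match needed
  Position 6 ('a'): no match needed
  Position 7 ('d'): no match needed
  Position 8 ('b'): matches sub[2] = 'b'
  Position 9 ('c'): no match needed
Only matched 3/4 characters => not a subsequence

0


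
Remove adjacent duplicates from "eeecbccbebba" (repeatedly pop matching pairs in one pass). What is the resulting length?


Input: eeecbccbebba
Stack-based adjacent duplicate removal:
  Read 'e': push. Stack: e
  Read 'e': matches stack top 'e' => pop. Stack: (empty)
  Read 'e': push. Stack: e
  Read 'c': push. Stack: ec
  Read 'b': push. Stack: ecb
  Read 'c': push. Stack: ecbc
  Read 'c': matches stack top 'c' => pop. Stack: ecb
  Read 'b': matches stack top 'b' => pop. Stack: ec
  Read 'e': push. Stack: ece
  Read 'b': push. Stack: eceb
  Read 'b': matches stack top 'b' => pop. Stack: ece
  Read 'a': push. Stack: ecea
Final stack: "ecea" (length 4)

4


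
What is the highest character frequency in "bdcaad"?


Input: bdcaad
Character counts:
  'a': 2
  'b': 1
  'c': 1
  'd': 2
Maximum frequency: 2

2


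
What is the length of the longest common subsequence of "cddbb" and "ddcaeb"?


LCS of "cddbb" and "ddcaeb"
DP table:
           d    d    c    a    e    b
      0    0    0    0    0    0    0
  c   0    0    0    1    1    1    1
  d   0    1    1    1    1    1    1
  d   0    1    2    2    2    2    2
  b   0    1    2    2    2    2    3
  b   0    1    2    2    2    2    3
LCS length = dp[5][6] = 3

3


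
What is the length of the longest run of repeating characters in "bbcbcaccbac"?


Input: "bbcbcaccbac"
Scanning for longest run:
  Position 1 ('b'): continues run of 'b', length=2
  Position 2 ('c'): new char, reset run to 1
  Position 3 ('b'): new char, reset run to 1
  Position 4 ('c'): new char, reset run to 1
  Position 5 ('a'): new char, reset run to 1
  Position 6 ('c'): new char, reset run to 1
  Position 7 ('c'): continues run of 'c', length=2
  Position 8 ('b'): new char, reset run to 1
  Position 9 ('a'): new char, reset run to 1
  Position 10 ('c'): new char, reset run to 1
Longest run: 'b' with length 2

2


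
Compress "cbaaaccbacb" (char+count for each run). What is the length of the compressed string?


Input: cbaaaccbacb
Runs:
  'c' x 1 => "c1"
  'b' x 1 => "b1"
  'a' x 3 => "a3"
  'c' x 2 => "c2"
  'b' x 1 => "b1"
  'a' x 1 => "a1"
  'c' x 1 => "c1"
  'b' x 1 => "b1"
Compressed: "c1b1a3c2b1a1c1b1"
Compressed length: 16

16


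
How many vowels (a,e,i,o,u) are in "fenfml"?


Input: fenfml
Checking each character:
  'f' at position 0: consonant
  'e' at position 1: vowel (running total: 1)
  'n' at position 2: consonant
  'f' at position 3: consonant
  'm' at position 4: consonant
  'l' at position 5: consonant
Total vowels: 1

1


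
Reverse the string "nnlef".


Input: nnlef
Reading characters right to left:
  Position 4: 'f'
  Position 3: 'e'
  Position 2: 'l'
  Position 1: 'n'
  Position 0: 'n'
Reversed: felnn

felnn


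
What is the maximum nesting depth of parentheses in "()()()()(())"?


Input: "()()()()(())"
Tracking depth:
  Position 0 '(': depth becomes 1
  Position 1 ')': depth becomes 0
  Position 2 '(': depth becomes 1
  Position 3 ')': depth becomes 0
  Position 4 '(': depth becomes 1
  Position 5 ')': depth becomes 0
  Position 6 '(': depth becomes 1
  Position 7 ')': depth becomes 0
  Position 8 '(': depth becomes 1
  Position 9 '(': depth becomes 2
  Position 10 ')': depth becomes 1
  Position 11 ')': depth becomes 0
Maximum depth reached: 2

2


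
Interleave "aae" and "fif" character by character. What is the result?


Interleaving "aae" and "fif":
  Position 0: 'a' from first, 'f' from second => "af"
  Position 1: 'a' from first, 'i' from second => "ai"
  Position 2: 'e' from first, 'f' from second => "ef"
Result: afaief

afaief


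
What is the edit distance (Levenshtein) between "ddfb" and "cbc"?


Computing edit distance: "ddfb" -> "cbc"
DP table:
           c    b    c
      0    1    2    3
  d   1    1    2    3
  d   2    2    2    3
  f   3    3    3    3
  b   4    4    3    4
Edit distance = dp[4][3] = 4

4


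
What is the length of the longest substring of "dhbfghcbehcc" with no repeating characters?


Input: "dhbfghcbehcc"
Sliding window (track last position of each char):
  Position 0 ('d'): window [0,0] length 1 -- new best
  Position 1 ('h'): window [0,1] length 2 -- new best
  Position 2 ('b'): window [0,2] length 3 -- new best
  Position 3 ('f'): window [0,3] length 4 -- new best
  Position 4 ('g'): window [0,4] length 5 -- new best
  Position 5 ('h'): repeat (last at 1), move window start to 2
  Position 5 ('h'): window [2,5] length 4
  Position 6 ('c'): window [2,6] length 5
  Position 7 ('b'): repeat (last at 2), move window start to 3
  Position 7 ('b'): window [3,7] length 5
  Position 8 ('e'): window [3,8] length 6 -- new best
  Position 9 ('h'): repeat (last at 5), move window start to 6
  Position 9 ('h'): window [6,9] length 4
  Position 10 ('c'): repeat (last at 6), move window start to 7
  Position 10 ('c'): window [7,10] length 4
  Position 11 ('c'): repeat (last at 10), move window start to 11
  Position 11 ('c'): window [11,11] length 1
Longest substring with no repeats: "fghcbe" with length 6

6


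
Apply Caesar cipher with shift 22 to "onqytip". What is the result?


Caesar cipher: shift "onqytip" by 22
  'o' (pos 14) + 22 = pos 10 = 'k'
  'n' (pos 13) + 22 = pos 9 = 'j'
  'q' (pos 16) + 22 = pos 12 = 'm'
  'y' (pos 24) + 22 = pos 20 = 'u'
  't' (pos 19) + 22 = pos 15 = 'p'
  'i' (pos 8) + 22 = pos 4 = 'e'
  'p' (pos 15) + 22 = pos 11 = 'l'
Result: kjmupel

kjmupel


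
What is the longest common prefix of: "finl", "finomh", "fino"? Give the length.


Words: finl, finomh, fino
  Position 0: all 'f' => match
  Position 1: all 'i' => match
  Position 2: all 'n' => match
  Position 3: ('l', 'o', 'o') => mismatch, stop
LCP = "fin" (length 3)

3


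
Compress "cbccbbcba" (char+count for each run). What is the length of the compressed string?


Input: cbccbbcba
Runs:
  'c' x 1 => "c1"
  'b' x 1 => "b1"
  'c' x 2 => "c2"
  'b' x 2 => "b2"
  'c' x 1 => "c1"
  'b' x 1 => "b1"
  'a' x 1 => "a1"
Compressed: "c1b1c2b2c1b1a1"
Compressed length: 14

14


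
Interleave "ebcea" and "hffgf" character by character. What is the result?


Interleaving "ebcea" and "hffgf":
  Position 0: 'e' from first, 'h' from second => "eh"
  Position 1: 'b' from first, 'f' from second => "bf"
  Position 2: 'c' from first, 'f' from second => "cf"
  Position 3: 'e' from first, 'g' from second => "eg"
  Position 4: 'a' from first, 'f' from second => "af"
Result: ehbfcfegaf

ehbfcfegaf


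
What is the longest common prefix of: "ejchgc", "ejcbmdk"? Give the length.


Words: ejchgc, ejcbmdk
  Position 0: all 'e' => match
  Position 1: all 'j' => match
  Position 2: all 'c' => match
  Position 3: ('h', 'b') => mismatch, stop
LCP = "ejc" (length 3)

3


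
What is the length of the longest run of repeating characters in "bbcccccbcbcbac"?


Input: "bbcccccbcbcbac"
Scanning for longest run:
  Position 1 ('b'): continues run of 'b', length=2
  Position 2 ('c'): new char, reset run to 1
  Position 3 ('c'): continues run of 'c', length=2
  Position 4 ('c'): continues run of 'c', length=3
  Position 5 ('c'): continues run of 'c', length=4
  Position 6 ('c'): continues run of 'c', length=5
  Position 7 ('b'): new char, reset run to 1
  Position 8 ('c'): new char, reset run to 1
  Position 9 ('b'): new char, reset run to 1
  Position 10 ('c'): new char, reset run to 1
  Position 11 ('b'): new char, reset run to 1
  Position 12 ('a'): new char, reset run to 1
  Position 13 ('c'): new char, reset run to 1
Longest run: 'c' with length 5

5


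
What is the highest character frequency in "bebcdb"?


Input: bebcdb
Character counts:
  'b': 3
  'c': 1
  'd': 1
  'e': 1
Maximum frequency: 3

3


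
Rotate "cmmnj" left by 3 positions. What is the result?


Input: "cmmnj", rotate left by 3
First 3 characters: "cmm"
Remaining characters: "nj"
Concatenate remaining + first: "nj" + "cmm" = "njcmm"

njcmm


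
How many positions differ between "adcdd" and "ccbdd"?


Comparing "adcdd" and "ccbdd" position by position:
  Position 0: 'a' vs 'c' => DIFFER
  Position 1: 'd' vs 'c' => DIFFER
  Position 2: 'c' vs 'b' => DIFFER
  Position 3: 'd' vs 'd' => same
  Position 4: 'd' vs 'd' => same
Positions that differ: 3

3


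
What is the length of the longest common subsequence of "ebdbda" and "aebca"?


LCS of "ebdbda" and "aebca"
DP table:
           a    e    b    c    a
      0    0    0    0    0    0
  e   0    0    1    1    1    1
  b   0    0    1    2    2    2
  d   0    0    1    2    2    2
  b   0    0    1    2    2    2
  d   0    0    1    2    2    2
  a   0    1    1    2    2    3
LCS length = dp[6][5] = 3

3


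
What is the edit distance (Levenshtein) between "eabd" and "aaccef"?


Computing edit distance: "eabd" -> "aaccef"
DP table:
           a    a    c    c    e    f
      0    1    2    3    4    5    6
  e   1    1    2    3    4    4    5
  a   2    1    1    2    3    4    5
  b   3    2    2    2    3    4    5
  d   4    3    3    3    3    4    5
Edit distance = dp[4][6] = 5

5


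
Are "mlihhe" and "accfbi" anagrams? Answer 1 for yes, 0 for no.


Strings: "mlihhe", "accfbi"
Sorted first:  ehhilm
Sorted second: abccfi
Differ at position 0: 'e' vs 'a' => not anagrams

0


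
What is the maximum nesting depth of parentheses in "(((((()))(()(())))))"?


Input: "(((((()))(()(())))))"
Tracking depth:
  Position 0 '(': depth becomes 1
  Position 1 '(': depth becomes 2
  Position 2 '(': depth becomes 3
  Position 3 '(': depth becomes 4
  Position 4 '(': depth becomes 5
  Position 5 '(': depth becomes 6
  Position 6 ')': depth becomes 5
  Position 7 ')': depth becomes 4
  Position 8 ')': depth becomes 3
  Position 9 '(': depth becomes 4
  Position 10 '(': depth becomes 5
  Position 11 ')': depth becomes 4
  Position 12 '(': depth becomes 5
  Position 13 '(': depth becomes 6
  Position 14 ')': depth becomes 5
  Position 15 ')': depth becomes 4
  Position 16 ')': depth becomes 3
  Position 17 ')': depth becomes 2
  Position 18 ')': depth becomes 1
  Position 19 ')': depth becomes 0
Maximum depth reached: 6

6


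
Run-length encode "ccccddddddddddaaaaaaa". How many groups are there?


Input: ccccddddddddddaaaaaaa
Scanning for consecutive runs:
  Group 1: 'c' x 4 (positions 0-3)
  Group 2: 'd' x 10 (positions 4-13)
  Group 3: 'a' x 7 (positions 14-20)
Total groups: 3

3


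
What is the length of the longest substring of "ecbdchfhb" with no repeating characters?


Input: "ecbdchfhb"
Sliding window (track last position of each char):
  Position 0 ('e'): window [0,0] length 1 -- new best
  Position 1 ('c'): window [0,1] length 2 -- new best
  Position 2 ('b'): window [0,2] length 3 -- new best
  Position 3 ('d'): window [0,3] length 4 -- new best
  Position 4 ('c'): repeat (last at 1), move window start to 2
  Position 4 ('c'): window [2,4] length 3
  Position 5 ('h'): window [2,5] length 4
  Position 6 ('f'): window [2,6] length 5 -- new best
  Position 7 ('h'): repeat (last at 5), move window start to 6
  Position 7 ('h'): window [6,7] length 2
  Position 8 ('b'): window [6,8] length 3
Longest substring with no repeats: "bdchf" with length 5

5


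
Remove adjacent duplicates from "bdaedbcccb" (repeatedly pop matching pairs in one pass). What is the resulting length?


Input: bdaedbcccb
Stack-based adjacent duplicate removal:
  Read 'b': push. Stack: b
  Read 'd': push. Stack: bd
  Read 'a': push. Stack: bda
  Read 'e': push. Stack: bdae
  Read 'd': push. Stack: bdaed
  Read 'b': push. Stack: bdaedb
  Read 'c': push. Stack: bdaedbc
  Read 'c': matches stack top 'c' => pop. Stack: bdaedb
  Read 'c': push. Stack: bdaedbc
  Read 'b': push. Stack: bdaedbcb
Final stack: "bdaedbcb" (length 8)

8


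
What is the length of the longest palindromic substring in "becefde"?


Input: "becefde"
Checking substrings for palindromes:
  [1:4] "ece" (len 3) => palindrome
Longest palindromic substring: "ece" with length 3

3


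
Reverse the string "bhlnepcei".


Input: bhlnepcei
Reading characters right to left:
  Position 8: 'i'
  Position 7: 'e'
  Position 6: 'c'
  Position 5: 'p'
  Position 4: 'e'
  Position 3: 'n'
  Position 2: 'l'
  Position 1: 'h'
  Position 0: 'b'
Reversed: iecpenlhb

iecpenlhb


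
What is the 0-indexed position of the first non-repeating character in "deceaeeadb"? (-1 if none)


Input: deceaeeadb
Character frequencies:
  'a': 2
  'b': 1
  'c': 1
  'd': 2
  'e': 4
Scanning left to right for freq == 1:
  Position 0 ('d'): freq=2, skip
  Position 1 ('e'): freq=4, skip
  Position 2 ('c'): unique! => answer = 2

2


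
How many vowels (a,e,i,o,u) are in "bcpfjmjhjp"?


Input: bcpfjmjhjp
Checking each character:
  'b' at position 0: consonant
  'c' at position 1: consonant
  'p' at position 2: consonant
  'f' at position 3: consonant
  'j' at position 4: consonant
  'm' at position 5: consonant
  'j' at position 6: consonant
  'h' at position 7: consonant
  'j' at position 8: consonant
  'p' at position 9: consonant
Total vowels: 0

0


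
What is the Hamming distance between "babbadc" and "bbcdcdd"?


Comparing "babbadc" and "bbcdcdd" position by position:
  Position 0: 'b' vs 'b' => same
  Position 1: 'a' vs 'b' => differ
  Position 2: 'b' vs 'c' => differ
  Position 3: 'b' vs 'd' => differ
  Position 4: 'a' vs 'c' => differ
  Position 5: 'd' vs 'd' => same
  Position 6: 'c' vs 'd' => differ
Total differences (Hamming distance): 5

5


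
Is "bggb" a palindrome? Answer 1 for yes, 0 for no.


Input: bggb
Reversed: bggb
  Compare pos 0 ('b') with pos 3 ('b'): match
  Compare pos 1 ('g') with pos 2 ('g'): match
Result: palindrome

1


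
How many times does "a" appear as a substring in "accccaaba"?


Searching for "a" in "accccaaba"
Scanning each position:
  Position 0: "a" => MATCH
  Position 1: "c" => no
  Position 2: "c" => no
  Position 3: "c" => no
  Position 4: "c" => no
  Position 5: "a" => MATCH
  Position 6: "a" => MATCH
  Position 7: "b" => no
  Position 8: "a" => MATCH
Total occurrences: 4

4


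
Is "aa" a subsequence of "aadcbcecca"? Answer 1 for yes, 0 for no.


Check if "aa" is a subsequence of "aadcbcecca"
Greedy scan:
  Position 0 ('a'): matches sub[0] = 'a'
  Position 1 ('a'): matches sub[1] = 'a'
  Position 2 ('d'): no match needed
  Position 3 ('c'): no match needed
  Position 4 ('b'): no match needed
  Position 5 ('c'): no match needed
  Position 6 ('e'): no match needed
  Position 7 ('c'): no match needed
  Position 8 ('c'): no match needed
  Position 9 ('a'): no match needed
All 2 characters matched => is a subsequence

1


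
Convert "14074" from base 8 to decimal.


Input: "14074" in base 8
Positional expansion:
  Digit '1' (value 1) x 8^4 = 4096
  Digit '4' (value 4) x 8^3 = 2048
  Digit '0' (value 0) x 8^2 = 0
  Digit '7' (value 7) x 8^1 = 56
  Digit '4' (value 4) x 8^0 = 4
Sum = 6204

6204


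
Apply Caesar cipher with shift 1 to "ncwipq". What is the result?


Caesar cipher: shift "ncwipq" by 1
  'n' (pos 13) + 1 = pos 14 = 'o'
  'c' (pos 2) + 1 = pos 3 = 'd'
  'w' (pos 22) + 1 = pos 23 = 'x'
  'i' (pos 8) + 1 = pos 9 = 'j'
  'p' (pos 15) + 1 = pos 16 = 'q'
  'q' (pos 16) + 1 = pos 17 = 'r'
Result: odxjqr

odxjqr


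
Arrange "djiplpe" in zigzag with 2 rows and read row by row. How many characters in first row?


Zigzag "djiplpe" into 2 rows:
Placing characters:
  'd' => row 0
  'j' => row 1
  'i' => row 0
  'p' => row 1
  'l' => row 0
  'p' => row 1
  'e' => row 0
Rows:
  Row 0: "dile"
  Row 1: "jpp"
First row length: 4

4


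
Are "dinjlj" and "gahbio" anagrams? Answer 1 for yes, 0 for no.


Strings: "dinjlj", "gahbio"
Sorted first:  dijjln
Sorted second: abghio
Differ at position 0: 'd' vs 'a' => not anagrams

0


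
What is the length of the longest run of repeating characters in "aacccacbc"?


Input: "aacccacbc"
Scanning for longest run:
  Position 1 ('a'): continues run of 'a', length=2
  Position 2 ('c'): new char, reset run to 1
  Position 3 ('c'): continues run of 'c', length=2
  Position 4 ('c'): continues run of 'c', length=3
  Position 5 ('a'): new char, reset run to 1
  Position 6 ('c'): new char, reset run to 1
  Position 7 ('b'): new char, reset run to 1
  Position 8 ('c'): new char, reset run to 1
Longest run: 'c' with length 3

3


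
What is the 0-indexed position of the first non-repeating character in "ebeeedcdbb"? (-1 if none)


Input: ebeeedcdbb
Character frequencies:
  'b': 3
  'c': 1
  'd': 2
  'e': 4
Scanning left to right for freq == 1:
  Position 0 ('e'): freq=4, skip
  Position 1 ('b'): freq=3, skip
  Position 2 ('e'): freq=4, skip
  Position 3 ('e'): freq=4, skip
  Position 4 ('e'): freq=4, skip
  Position 5 ('d'): freq=2, skip
  Position 6 ('c'): unique! => answer = 6

6


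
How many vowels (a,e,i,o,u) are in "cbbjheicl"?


Input: cbbjheicl
Checking each character:
  'c' at position 0: consonant
  'b' at position 1: consonant
  'b' at position 2: consonant
  'j' at position 3: consonant
  'h' at position 4: consonant
  'e' at position 5: vowel (running total: 1)
  'i' at position 6: vowel (running total: 2)
  'c' at position 7: consonant
  'l' at position 8: consonant
Total vowels: 2

2


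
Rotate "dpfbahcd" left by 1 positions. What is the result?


Input: "dpfbahcd", rotate left by 1
First 1 characters: "d"
Remaining characters: "pfbahcd"
Concatenate remaining + first: "pfbahcd" + "d" = "pfbahcdd"

pfbahcdd


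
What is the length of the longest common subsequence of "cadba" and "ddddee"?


LCS of "cadba" and "ddddee"
DP table:
           d    d    d    d    e    e
      0    0    0    0    0    0    0
  c   0    0    0    0    0    0    0
  a   0    0    0    0    0    0    0
  d   0    1    1    1    1    1    1
  b   0    1    1    1    1    1    1
  a   0    1    1    1    1    1    1
LCS length = dp[5][6] = 1

1


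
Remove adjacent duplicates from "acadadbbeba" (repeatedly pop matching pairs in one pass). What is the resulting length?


Input: acadadbbeba
Stack-based adjacent duplicate removal:
  Read 'a': push. Stack: a
  Read 'c': push. Stack: ac
  Read 'a': push. Stack: aca
  Read 'd': push. Stack: acad
  Read 'a': push. Stack: acada
  Read 'd': push. Stack: acadad
  Read 'b': push. Stack: acadadb
  Read 'b': matches stack top 'b' => pop. Stack: acadad
  Read 'e': push. Stack: acadade
  Read 'b': push. Stack: acadadeb
  Read 'a': push. Stack: acadadeba
Final stack: "acadadeba" (length 9)

9


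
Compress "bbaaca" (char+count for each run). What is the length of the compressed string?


Input: bbaaca
Runs:
  'b' x 2 => "b2"
  'a' x 2 => "a2"
  'c' x 1 => "c1"
  'a' x 1 => "a1"
Compressed: "b2a2c1a1"
Compressed length: 8

8


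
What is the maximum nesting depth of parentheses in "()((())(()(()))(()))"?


Input: "()((())(()(()))(()))"
Tracking depth:
  Position 0 '(': depth becomes 1
  Position 1 ')': depth becomes 0
  Position 2 '(': depth becomes 1
  Position 3 '(': depth becomes 2
  Position 4 '(': depth becomes 3
  Position 5 ')': depth becomes 2
  Position 6 ')': depth becomes 1
  Position 7 '(': depth becomes 2
  Position 8 '(': depth becomes 3
  Position 9 ')': depth becomes 2
  Position 10 '(': depth becomes 3
  Position 11 '(': depth becomes 4
  Position 12 ')': depth becomes 3
  Position 13 ')': depth becomes 2
  Position 14 ')': depth becomes 1
  Position 15 '(': depth becomes 2
  Position 16 '(': depth becomes 3
  Position 17 ')': depth becomes 2
  Position 18 ')': depth becomes 1
  Position 19 ')': depth becomes 0
Maximum depth reached: 4

4


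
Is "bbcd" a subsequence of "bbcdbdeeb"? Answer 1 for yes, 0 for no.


Check if "bbcd" is a subsequence of "bbcdbdeeb"
Greedy scan:
  Position 0 ('b'): matches sub[0] = 'b'
  Position 1 ('b'): matches sub[1] = 'b'
  Position 2 ('c'): matches sub[2] = 'c'
  Position 3 ('d'): matches sub[3] = 'd'
  Position 4 ('b'): no match needed
  Position 5 ('d'): no match needed
  Position 6 ('e'): no match needed
  Position 7 ('e'): no match needed
  Position 8 ('b'): no match needed
All 4 characters matched => is a subsequence

1


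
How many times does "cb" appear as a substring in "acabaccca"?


Searching for "cb" in "acabaccca"
Scanning each position:
  Position 0: "ac" => no
  Position 1: "ca" => no
  Position 2: "ab" => no
  Position 3: "ba" => no
  Position 4: "ac" => no
  Position 5: "cc" => no
  Position 6: "cc" => no
  Position 7: "ca" => no
Total occurrences: 0

0
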